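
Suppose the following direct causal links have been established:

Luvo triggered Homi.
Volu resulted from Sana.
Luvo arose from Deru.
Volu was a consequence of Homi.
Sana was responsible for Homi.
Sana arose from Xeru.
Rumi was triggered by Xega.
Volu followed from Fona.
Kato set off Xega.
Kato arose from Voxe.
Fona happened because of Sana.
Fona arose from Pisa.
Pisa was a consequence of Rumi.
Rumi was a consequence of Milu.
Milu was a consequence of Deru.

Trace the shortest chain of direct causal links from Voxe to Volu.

Voxe → Kato
Kato → Xega
Xega → Rumi
Rumi → Pisa
Pisa → Fona
Fona → Volu
Length: 6 steps.

Voxe → Kato → Xega → Rumi → Pisa → Fona → Volu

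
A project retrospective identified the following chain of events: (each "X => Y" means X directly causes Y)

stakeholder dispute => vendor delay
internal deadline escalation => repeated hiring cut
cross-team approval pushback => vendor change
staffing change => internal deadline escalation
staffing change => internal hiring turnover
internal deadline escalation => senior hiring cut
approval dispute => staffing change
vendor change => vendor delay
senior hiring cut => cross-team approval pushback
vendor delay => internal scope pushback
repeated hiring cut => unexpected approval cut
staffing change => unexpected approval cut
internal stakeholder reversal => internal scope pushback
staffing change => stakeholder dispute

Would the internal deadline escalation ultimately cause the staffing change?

No

The internal deadline escalation leads to the senior hiring cut, the repeated hiring cut, the unexpected approval cut, the cross-team approval pushback, the vendor change, the vendor delay, the internal scope pushback; the staffing change is not among them.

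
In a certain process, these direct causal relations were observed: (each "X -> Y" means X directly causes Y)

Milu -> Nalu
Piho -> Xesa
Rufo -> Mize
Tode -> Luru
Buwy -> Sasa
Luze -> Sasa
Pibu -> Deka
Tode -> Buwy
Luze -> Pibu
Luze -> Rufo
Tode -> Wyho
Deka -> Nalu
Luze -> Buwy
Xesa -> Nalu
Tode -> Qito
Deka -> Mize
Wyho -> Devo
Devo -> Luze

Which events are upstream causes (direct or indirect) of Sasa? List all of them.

Immediate causes of Sasa: Luze, Buwy.
Further upstream: Tode, Wyho, Devo.

Buwy, Devo, Luze, Tode, Wyho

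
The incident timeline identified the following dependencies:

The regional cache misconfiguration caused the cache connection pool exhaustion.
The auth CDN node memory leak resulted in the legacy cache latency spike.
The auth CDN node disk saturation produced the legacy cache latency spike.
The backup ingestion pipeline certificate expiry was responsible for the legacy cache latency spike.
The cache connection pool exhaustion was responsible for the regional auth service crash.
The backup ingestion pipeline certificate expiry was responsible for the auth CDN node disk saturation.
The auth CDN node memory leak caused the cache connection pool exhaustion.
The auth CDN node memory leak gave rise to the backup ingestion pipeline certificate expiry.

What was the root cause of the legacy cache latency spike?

Tracing upstream from the legacy cache latency spike: the legacy cache latency spike ← the auth CDN node memory leak.
The auth CDN node memory leak has no stated cause, so it is the root.

the auth CDN node memory leak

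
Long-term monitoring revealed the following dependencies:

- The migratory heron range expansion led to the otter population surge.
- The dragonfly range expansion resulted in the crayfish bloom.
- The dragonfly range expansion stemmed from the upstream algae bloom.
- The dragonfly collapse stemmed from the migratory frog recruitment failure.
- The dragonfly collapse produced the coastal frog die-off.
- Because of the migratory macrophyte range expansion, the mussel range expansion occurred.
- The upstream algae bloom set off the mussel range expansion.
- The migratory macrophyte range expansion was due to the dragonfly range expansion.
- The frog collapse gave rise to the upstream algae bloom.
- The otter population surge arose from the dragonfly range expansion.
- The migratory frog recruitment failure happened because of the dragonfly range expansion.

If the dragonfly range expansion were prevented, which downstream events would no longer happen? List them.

Downstream of the dragonfly range expansion: the otter population surge, the crayfish bloom, the migratory frog recruitment failure, the migratory macrophyte range expansion, the dragonfly collapse, the mussel range expansion, the coastal frog die-off.
Of those, still caused via another path: the otter population surge, the mussel range expansion.
The remainder have no surviving cause.

the coastal frog die-off, the crayfish bloom, the dragonfly collapse, the migratory frog recruitment failure, the migratory macrophyte range expansion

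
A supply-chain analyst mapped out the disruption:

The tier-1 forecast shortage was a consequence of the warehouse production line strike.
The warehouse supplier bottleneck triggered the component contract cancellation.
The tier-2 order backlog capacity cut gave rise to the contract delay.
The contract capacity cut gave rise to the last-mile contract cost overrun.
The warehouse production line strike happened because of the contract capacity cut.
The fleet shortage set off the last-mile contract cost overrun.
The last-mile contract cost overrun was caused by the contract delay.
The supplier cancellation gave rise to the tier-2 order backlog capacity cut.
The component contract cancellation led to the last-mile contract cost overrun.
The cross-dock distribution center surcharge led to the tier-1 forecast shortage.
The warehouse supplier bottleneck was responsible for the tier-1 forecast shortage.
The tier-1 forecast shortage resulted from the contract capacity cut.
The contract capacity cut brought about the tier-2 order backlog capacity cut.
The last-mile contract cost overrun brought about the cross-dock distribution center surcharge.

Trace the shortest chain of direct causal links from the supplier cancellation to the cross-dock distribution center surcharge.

the supplier cancellation → the tier-2 order backlog capacity cut → the contract delay → the last-mile contract cost overrun → the cross-dock distribution center surcharge

the supplier cancellation → the tier-2 order backlog capacity cut
the tier-2 order backlog capacity cut → the contract delay
the contract delay → the last-mile contract cost overrun
the last-mile contract cost overrun → the cross-dock distribution center surcharge
Length: 4 steps.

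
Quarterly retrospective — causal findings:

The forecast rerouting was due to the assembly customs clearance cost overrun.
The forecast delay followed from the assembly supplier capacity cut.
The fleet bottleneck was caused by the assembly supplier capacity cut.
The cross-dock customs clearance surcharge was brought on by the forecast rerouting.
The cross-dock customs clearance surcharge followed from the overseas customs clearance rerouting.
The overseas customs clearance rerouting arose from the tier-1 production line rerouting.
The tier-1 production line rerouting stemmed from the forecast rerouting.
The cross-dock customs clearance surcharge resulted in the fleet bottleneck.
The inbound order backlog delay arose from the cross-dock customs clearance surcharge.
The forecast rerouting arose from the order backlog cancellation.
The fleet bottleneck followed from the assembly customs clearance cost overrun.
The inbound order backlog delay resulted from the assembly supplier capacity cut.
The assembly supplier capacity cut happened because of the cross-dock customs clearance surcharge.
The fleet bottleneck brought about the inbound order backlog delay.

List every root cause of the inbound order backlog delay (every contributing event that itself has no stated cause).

Tracing upstream from the inbound order backlog delay: the inbound order backlog delay ← the cross-dock customs clearance surcharge ← the forecast rerouting ← the order backlog cancellation.
A separate upstream branch: the inbound order backlog delay ← the fleet bottleneck ← the assembly customs clearance cost overrun.
Each of those chain origins has no stated cause.

the assembly customs clearance cost overrun, the order backlog cancellation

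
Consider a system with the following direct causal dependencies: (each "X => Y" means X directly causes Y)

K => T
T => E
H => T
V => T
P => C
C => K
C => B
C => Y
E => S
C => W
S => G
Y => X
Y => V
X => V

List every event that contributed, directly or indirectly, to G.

C, E, H, K, P, S, T, V, X, Y

Immediate cause of G: S.
Further upstream: P, C, Y, X, K, V, T, E, H.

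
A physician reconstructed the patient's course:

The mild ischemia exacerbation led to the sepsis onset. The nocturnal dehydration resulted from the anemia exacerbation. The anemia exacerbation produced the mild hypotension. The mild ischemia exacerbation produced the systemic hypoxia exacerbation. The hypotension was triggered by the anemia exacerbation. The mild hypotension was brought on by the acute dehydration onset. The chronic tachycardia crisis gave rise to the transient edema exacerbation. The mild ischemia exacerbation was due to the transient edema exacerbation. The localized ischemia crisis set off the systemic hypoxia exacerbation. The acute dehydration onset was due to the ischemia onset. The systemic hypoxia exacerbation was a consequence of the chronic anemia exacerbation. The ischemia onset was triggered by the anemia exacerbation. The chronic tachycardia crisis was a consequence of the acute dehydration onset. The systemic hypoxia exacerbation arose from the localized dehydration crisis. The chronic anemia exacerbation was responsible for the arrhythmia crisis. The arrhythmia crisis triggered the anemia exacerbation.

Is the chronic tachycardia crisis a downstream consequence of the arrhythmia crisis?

Yes

There is a causal chain: the arrhythmia crisis → the anemia exacerbation → the ischemia onset → the acute dehydration onset → the chronic tachycardia crisis.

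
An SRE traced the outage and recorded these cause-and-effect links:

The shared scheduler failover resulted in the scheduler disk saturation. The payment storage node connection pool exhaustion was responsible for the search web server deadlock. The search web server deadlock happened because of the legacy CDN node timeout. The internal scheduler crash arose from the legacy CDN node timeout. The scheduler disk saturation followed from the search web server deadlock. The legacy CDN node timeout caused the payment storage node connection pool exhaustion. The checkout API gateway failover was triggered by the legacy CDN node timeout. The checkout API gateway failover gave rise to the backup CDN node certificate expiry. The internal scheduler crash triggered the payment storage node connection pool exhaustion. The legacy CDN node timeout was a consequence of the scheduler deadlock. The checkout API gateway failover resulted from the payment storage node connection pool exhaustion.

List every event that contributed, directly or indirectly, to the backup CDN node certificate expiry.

the checkout API gateway failover, the internal scheduler crash, the legacy CDN node timeout, the payment storage node connection pool exhaustion, the scheduler deadlock

Immediate cause of the backup CDN node certificate expiry: the checkout API gateway failover.
Further upstream: the scheduler deadlock, the legacy CDN node timeout, the internal scheduler crash, the payment storage node connection pool exhaustion.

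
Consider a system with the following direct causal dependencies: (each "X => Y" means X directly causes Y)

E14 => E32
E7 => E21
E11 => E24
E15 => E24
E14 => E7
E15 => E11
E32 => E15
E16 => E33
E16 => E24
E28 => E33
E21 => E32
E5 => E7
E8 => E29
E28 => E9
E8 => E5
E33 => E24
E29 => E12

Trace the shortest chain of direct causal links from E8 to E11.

E8 → E5
E5 → E7
E7 → E21
E21 → E32
E32 → E15
E15 → E11
Length: 6 steps.

E8 → E5 → E7 → E21 → E32 → E15 → E11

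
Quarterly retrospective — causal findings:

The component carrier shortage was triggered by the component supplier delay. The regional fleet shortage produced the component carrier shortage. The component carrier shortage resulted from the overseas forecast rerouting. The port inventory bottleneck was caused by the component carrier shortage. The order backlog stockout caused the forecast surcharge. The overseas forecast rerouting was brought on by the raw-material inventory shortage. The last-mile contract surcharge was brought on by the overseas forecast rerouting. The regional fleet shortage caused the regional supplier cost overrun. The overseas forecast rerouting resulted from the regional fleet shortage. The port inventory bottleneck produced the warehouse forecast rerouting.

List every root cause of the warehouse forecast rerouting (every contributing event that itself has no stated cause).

the component supplier delay, the raw-material inventory shortage, the regional fleet shortage

Tracing upstream from the warehouse forecast rerouting: the warehouse forecast rerouting ← the port inventory bottleneck ← the component carrier shortage ← the regional fleet shortage.
A separate upstream branch: the warehouse forecast rerouting ← the port inventory bottleneck ← the component carrier shortage ← the overseas forecast rerouting ← the raw-material inventory shortage.
A separate upstream branch: the warehouse forecast rerouting ← the port inventory bottleneck ← the component carrier shortage ← the component supplier delay.
Each of those chain origins has no stated cause.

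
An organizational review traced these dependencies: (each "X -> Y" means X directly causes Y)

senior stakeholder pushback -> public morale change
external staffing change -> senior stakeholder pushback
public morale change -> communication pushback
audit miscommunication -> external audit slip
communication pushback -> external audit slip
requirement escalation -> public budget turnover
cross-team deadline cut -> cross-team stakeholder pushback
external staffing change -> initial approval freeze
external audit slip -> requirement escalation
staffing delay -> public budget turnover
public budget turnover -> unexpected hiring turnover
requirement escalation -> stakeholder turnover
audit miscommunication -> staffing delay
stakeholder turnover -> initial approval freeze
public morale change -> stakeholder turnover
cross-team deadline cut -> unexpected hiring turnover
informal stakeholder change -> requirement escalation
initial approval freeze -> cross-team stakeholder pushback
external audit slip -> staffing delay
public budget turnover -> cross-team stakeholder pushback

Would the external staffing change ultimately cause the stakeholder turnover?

There is a causal chain: the external staffing change → the senior stakeholder pushback → the public morale change → the stakeholder turnover.

Yes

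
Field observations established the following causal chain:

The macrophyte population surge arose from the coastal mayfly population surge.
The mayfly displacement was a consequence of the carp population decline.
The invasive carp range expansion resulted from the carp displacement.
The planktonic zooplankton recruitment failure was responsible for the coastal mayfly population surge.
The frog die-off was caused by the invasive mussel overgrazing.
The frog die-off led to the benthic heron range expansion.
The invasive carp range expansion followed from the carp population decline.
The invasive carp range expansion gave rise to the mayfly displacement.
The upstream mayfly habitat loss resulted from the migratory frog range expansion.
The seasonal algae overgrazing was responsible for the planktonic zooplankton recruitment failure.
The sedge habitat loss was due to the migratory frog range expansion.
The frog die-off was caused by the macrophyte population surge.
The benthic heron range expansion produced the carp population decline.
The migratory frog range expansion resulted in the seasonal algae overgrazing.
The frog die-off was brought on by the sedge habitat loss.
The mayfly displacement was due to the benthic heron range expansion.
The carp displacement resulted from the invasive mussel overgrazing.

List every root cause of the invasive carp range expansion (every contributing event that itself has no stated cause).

the invasive mussel overgrazing, the migratory frog range expansion

Tracing upstream from the invasive carp range expansion: the invasive carp range expansion ← the carp population decline ← the benthic heron range expansion ← the frog die-off ← the sedge habitat loss ← the migratory frog range expansion.
A separate upstream branch: the invasive carp range expansion ← the carp displacement ← the invasive mussel overgrazing.
Each of those chain origins has no stated cause.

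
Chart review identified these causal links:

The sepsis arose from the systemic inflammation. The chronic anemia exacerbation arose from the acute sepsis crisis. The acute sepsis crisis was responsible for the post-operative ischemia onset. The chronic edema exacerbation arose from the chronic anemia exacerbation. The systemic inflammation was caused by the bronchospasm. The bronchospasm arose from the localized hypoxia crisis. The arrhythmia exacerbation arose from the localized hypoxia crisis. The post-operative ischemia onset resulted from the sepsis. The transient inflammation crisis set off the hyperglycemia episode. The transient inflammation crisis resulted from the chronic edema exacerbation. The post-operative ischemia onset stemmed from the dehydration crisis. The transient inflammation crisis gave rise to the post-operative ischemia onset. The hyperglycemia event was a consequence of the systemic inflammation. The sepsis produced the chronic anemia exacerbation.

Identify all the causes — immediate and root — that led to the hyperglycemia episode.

the acute sepsis crisis, the bronchospasm, the chronic anemia exacerbation, the chronic edema exacerbation, the localized hypoxia crisis, the sepsis, the systemic inflammation, the transient inflammation crisis

Immediate cause of the hyperglycemia episode: the transient inflammation crisis.
Further upstream: the acute sepsis crisis, the localized hypoxia crisis, the bronchospasm, the systemic inflammation, the sepsis, the chronic anemia exacerbation, the chronic edema exacerbation.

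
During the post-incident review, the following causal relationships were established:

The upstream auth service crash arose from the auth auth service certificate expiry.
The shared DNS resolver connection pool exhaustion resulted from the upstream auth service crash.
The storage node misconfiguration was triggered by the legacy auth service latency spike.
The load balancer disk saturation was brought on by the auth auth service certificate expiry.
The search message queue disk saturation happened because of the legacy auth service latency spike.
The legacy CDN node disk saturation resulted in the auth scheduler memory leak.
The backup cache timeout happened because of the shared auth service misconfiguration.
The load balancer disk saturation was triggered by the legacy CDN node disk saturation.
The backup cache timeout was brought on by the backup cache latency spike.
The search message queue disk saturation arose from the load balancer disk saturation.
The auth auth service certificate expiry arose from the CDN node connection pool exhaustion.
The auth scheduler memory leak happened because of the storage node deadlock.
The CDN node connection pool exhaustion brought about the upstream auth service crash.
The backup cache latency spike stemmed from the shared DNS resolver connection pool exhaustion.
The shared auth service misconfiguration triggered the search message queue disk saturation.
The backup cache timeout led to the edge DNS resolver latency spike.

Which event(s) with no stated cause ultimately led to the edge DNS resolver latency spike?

the CDN node connection pool exhaustion, the shared auth service misconfiguration

Tracing upstream from the edge DNS resolver latency spike: the edge DNS resolver latency spike ← the backup cache timeout ← the shared auth service misconfiguration.
A separate upstream branch: the edge DNS resolver latency spike ← the backup cache timeout ← the backup cache latency spike ← the shared DNS resolver connection pool exhaustion ← the upstream auth service crash ← the CDN node connection pool exhaustion.
Each of those chain origins has no stated cause.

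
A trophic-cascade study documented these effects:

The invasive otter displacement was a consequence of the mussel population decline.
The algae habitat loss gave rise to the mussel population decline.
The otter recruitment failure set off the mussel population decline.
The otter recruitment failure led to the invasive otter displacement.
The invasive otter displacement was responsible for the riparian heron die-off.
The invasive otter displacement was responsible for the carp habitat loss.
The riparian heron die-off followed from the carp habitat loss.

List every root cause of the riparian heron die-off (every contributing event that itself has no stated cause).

the algae habitat loss, the otter recruitment failure

Tracing upstream from the riparian heron die-off: the riparian heron die-off ← the invasive otter displacement ← the otter recruitment failure.
A separate upstream branch: the riparian heron die-off ← the invasive otter displacement ← the mussel population decline ← the algae habitat loss.
Each of those chain origins has no stated cause.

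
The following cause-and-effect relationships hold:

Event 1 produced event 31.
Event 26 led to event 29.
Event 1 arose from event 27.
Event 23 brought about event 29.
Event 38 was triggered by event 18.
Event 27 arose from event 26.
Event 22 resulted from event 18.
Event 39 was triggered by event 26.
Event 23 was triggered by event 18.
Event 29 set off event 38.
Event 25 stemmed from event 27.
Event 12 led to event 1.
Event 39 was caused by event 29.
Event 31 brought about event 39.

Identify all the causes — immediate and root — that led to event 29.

event 18, event 23, event 26

Immediate causes of event 29: event 26, event 23.
Further upstream: event 18.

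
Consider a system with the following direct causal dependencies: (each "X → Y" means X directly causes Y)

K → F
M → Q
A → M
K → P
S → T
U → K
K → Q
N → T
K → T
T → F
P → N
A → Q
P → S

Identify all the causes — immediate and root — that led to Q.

A, K, M, U

Immediate causes of Q: A, M, K.
Further upstream: U.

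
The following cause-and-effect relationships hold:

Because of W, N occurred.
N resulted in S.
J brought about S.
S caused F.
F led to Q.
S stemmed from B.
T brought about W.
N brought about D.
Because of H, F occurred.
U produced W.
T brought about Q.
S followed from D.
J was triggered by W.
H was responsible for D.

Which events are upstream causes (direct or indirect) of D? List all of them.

Immediate causes of D: H, N.
Further upstream: T, U, W.

H, N, T, U, W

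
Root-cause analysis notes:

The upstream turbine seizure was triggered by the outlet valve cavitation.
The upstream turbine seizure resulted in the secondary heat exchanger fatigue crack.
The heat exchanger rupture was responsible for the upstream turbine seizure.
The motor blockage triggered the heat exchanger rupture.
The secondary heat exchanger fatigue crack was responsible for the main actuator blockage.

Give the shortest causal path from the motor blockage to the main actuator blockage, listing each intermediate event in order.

the motor blockage → the heat exchanger rupture → the upstream turbine seizure → the secondary heat exchanger fatigue crack → the main actuator blockage

the motor blockage → the heat exchanger rupture
the heat exchanger rupture → the upstream turbine seizure
the upstream turbine seizure → the secondary heat exchanger fatigue crack
the secondary heat exchanger fatigue crack → the main actuator blockage
Length: 4 steps.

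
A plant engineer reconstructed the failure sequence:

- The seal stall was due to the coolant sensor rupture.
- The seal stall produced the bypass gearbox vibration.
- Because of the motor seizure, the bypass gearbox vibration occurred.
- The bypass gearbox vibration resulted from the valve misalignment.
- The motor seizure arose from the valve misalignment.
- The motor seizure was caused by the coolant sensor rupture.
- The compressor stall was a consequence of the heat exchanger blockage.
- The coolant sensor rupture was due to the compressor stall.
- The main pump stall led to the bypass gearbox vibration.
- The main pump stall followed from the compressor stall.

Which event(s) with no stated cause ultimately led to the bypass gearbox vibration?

the heat exchanger blockage, the valve misalignment

Tracing upstream from the bypass gearbox vibration: the bypass gearbox vibration ← the main pump stall ← the compressor stall ← the heat exchanger blockage.
A separate upstream branch: the bypass gearbox vibration ← the valve misalignment.
Each of those chain origins has no stated cause.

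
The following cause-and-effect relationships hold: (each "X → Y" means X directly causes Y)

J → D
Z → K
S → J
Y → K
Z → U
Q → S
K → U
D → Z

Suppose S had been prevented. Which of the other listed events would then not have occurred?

Downstream of S: J, D, Z, K, U.
Of those, still caused via another path: K, U.
The remainder have no surviving cause.

D, J, Z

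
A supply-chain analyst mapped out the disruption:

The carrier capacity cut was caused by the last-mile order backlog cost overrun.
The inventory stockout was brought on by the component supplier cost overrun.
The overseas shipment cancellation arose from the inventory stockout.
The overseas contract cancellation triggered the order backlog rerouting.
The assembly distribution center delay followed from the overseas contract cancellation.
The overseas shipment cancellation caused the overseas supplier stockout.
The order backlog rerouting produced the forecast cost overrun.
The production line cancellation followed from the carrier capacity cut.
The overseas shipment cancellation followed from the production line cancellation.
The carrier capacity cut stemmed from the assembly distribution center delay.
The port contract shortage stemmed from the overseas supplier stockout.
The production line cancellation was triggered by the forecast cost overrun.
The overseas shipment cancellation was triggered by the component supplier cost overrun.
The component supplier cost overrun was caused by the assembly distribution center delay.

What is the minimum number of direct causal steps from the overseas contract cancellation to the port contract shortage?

5

Shortest chain: the overseas contract cancellation → the assembly distribution center delay → the component supplier cost overrun → the overseas shipment cancellation → the overseas supplier stockout → the port contract shortage.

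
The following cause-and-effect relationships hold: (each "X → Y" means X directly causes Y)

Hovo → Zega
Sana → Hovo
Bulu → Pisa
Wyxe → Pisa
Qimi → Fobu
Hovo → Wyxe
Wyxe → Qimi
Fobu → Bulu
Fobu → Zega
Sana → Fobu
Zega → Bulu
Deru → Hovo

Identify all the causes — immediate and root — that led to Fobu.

Immediate causes of Fobu: Sana, Qimi.
Further upstream: Hovo, Wyxe, Deru.

Deru, Hovo, Qimi, Sana, Wyxe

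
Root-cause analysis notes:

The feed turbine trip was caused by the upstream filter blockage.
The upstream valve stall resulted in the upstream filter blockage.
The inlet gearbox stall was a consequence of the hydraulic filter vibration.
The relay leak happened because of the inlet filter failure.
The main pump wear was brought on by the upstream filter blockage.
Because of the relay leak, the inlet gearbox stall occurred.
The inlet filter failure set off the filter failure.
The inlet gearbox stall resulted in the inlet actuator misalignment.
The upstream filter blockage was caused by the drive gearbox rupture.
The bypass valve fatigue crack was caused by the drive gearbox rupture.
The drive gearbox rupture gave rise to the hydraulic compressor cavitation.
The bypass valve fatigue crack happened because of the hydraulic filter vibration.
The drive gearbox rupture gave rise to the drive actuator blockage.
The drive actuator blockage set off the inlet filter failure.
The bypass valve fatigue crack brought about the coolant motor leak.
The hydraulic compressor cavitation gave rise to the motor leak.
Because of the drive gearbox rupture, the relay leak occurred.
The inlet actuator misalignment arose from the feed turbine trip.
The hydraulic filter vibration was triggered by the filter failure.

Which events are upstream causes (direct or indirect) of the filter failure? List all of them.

Immediate cause of the filter failure: the inlet filter failure.
Further upstream: the drive gearbox rupture, the drive actuator blockage.

the drive actuator blockage, the drive gearbox rupture, the inlet filter failure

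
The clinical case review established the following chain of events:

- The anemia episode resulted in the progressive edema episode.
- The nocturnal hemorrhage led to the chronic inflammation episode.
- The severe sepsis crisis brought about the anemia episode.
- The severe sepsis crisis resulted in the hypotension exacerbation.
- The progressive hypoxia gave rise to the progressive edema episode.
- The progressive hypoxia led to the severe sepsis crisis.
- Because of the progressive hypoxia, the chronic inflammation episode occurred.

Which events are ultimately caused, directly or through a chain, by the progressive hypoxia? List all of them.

the anemia episode, the chronic inflammation episode, the hypotension exacerbation, the progressive edema episode, the severe sepsis crisis

Direct effects: the chronic inflammation episode, the severe sepsis crisis, the progressive edema episode.
2 steps out: the hypotension exacerbation, the anemia episode.
Not reachable from it: the nocturnal hemorrhage.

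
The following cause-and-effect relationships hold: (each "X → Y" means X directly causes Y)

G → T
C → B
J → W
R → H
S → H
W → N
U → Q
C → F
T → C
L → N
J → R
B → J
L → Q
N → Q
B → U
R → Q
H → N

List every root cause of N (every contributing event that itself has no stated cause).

G, L, S

Tracing upstream from N: N ← W ← J ← B ← C ← T ← G.
A separate upstream branch: N ← H ← S.
A separate upstream branch: N ← L.
Each of those chain origins has no stated cause.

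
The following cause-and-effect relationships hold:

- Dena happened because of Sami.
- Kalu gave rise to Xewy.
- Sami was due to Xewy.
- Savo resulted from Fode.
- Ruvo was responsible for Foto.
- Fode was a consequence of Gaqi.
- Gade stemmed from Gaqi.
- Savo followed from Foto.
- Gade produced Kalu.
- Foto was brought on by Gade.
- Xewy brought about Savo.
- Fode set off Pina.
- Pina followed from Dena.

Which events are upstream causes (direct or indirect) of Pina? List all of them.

Immediate causes of Pina: Fode, Dena.
Further upstream: Gaqi, Gade, Kalu, Xewy, Sami.

Dena, Fode, Gade, Gaqi, Kalu, Sami, Xewy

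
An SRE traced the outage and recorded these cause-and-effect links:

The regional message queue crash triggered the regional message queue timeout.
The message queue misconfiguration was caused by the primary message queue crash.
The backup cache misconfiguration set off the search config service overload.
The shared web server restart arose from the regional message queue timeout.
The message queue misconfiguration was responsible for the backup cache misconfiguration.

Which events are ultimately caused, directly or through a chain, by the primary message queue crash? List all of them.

the backup cache misconfiguration, the message queue misconfiguration, the search config service overload

Direct effects: the message queue misconfiguration.
2 steps out: the backup cache misconfiguration.
3 steps out: the search config service overload.
Not reachable from it: the regional message queue crash, the regional message queue timeout, the shared web server restart.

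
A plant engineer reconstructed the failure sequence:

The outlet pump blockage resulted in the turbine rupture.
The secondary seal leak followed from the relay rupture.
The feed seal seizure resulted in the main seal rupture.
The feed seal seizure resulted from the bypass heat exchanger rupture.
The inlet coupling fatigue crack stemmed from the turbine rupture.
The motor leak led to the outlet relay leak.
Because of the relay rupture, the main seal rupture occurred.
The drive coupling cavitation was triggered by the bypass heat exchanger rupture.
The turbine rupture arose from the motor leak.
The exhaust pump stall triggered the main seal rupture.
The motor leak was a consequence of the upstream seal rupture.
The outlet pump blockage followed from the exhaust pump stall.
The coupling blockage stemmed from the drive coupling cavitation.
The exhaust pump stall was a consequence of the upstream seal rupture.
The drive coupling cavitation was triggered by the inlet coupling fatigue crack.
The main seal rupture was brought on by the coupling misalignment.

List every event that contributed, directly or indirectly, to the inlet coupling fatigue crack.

the exhaust pump stall, the motor leak, the outlet pump blockage, the turbine rupture, the upstream seal rupture

Immediate cause of the inlet coupling fatigue crack: the turbine rupture.
Further upstream: the upstream seal rupture, the exhaust pump stall, the outlet pump blockage, the motor leak.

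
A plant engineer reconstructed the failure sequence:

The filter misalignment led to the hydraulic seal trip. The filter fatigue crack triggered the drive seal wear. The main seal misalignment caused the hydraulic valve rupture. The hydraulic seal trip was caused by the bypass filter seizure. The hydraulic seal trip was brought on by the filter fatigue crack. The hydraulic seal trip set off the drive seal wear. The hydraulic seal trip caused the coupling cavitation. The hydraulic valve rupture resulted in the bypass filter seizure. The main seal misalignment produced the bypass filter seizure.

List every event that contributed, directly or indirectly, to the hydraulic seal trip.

Immediate causes of the hydraulic seal trip: the filter fatigue crack, the bypass filter seizure, the filter misalignment.
Further upstream: the main seal misalignment, the hydraulic valve rupture.

the bypass filter seizure, the filter fatigue crack, the filter misalignment, the hydraulic valve rupture, the main seal misalignment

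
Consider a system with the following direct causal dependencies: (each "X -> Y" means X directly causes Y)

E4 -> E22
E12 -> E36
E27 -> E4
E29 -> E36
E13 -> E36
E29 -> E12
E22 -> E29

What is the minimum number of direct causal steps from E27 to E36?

Shortest chain: E27 → E4 → E22 → E29 → E36.

4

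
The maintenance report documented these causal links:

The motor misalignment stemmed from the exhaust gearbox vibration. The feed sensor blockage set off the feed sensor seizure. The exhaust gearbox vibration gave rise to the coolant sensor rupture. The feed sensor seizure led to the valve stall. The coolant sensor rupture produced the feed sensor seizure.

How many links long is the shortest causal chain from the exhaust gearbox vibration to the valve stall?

Shortest chain: the exhaust gearbox vibration → the coolant sensor rupture → the feed sensor seizure → the valve stall.

3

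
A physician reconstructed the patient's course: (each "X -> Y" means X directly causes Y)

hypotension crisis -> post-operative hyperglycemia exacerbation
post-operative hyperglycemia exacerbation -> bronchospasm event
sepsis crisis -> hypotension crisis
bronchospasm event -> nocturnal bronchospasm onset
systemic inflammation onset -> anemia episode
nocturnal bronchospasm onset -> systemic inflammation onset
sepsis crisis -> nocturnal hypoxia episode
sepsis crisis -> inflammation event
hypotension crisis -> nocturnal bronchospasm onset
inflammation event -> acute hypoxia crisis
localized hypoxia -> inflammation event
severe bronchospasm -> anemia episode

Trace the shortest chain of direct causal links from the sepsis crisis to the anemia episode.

the sepsis crisis → the hypotension crisis
the hypotension crisis → the nocturnal bronchospasm onset
the nocturnal bronchospasm onset → the systemic inflammation onset
the systemic inflammation onset → the anemia episode
Length: 4 steps.

the sepsis crisis → the hypotension crisis → the nocturnal bronchospasm onset → the systemic inflammation onset → the anemia episode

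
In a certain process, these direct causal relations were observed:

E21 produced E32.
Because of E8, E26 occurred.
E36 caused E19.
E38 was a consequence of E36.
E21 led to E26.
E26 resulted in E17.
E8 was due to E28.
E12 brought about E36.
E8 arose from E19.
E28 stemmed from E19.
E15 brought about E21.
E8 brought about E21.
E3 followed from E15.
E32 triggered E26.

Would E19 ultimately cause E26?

There is a causal chain: E19 → E8 → E26.

Yes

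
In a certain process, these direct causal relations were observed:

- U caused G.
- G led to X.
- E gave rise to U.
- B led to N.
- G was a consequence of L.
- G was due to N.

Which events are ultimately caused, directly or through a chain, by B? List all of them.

G, N, X

Direct effects: N.
2 steps out: G.
3 steps out: X.
Not reachable from it: E, L, U.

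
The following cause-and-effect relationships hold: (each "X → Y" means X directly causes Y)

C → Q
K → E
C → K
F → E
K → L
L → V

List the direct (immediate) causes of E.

F, K

Upstream contributors include C, but only F, K feed directly into E.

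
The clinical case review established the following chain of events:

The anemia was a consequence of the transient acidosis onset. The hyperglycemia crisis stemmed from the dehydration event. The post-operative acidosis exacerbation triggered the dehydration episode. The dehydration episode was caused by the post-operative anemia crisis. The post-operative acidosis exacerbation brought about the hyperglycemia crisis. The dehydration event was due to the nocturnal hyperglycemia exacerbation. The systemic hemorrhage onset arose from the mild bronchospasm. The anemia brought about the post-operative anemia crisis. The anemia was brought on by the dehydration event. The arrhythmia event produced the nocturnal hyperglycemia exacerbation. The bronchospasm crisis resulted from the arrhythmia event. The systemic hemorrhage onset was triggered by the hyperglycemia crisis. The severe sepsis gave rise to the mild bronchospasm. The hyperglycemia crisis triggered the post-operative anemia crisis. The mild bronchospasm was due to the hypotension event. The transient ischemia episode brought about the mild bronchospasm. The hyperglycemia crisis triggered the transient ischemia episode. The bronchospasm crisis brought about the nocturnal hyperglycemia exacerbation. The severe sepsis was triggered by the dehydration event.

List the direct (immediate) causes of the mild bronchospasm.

the hypotension event, the severe sepsis, the transient ischemia episode

Upstream contributors include the arrhythmia event, the post-operative acidosis exacerbation, the bronchospasm crisis, the nocturnal hyperglycemia exacerbation, the dehydration event, the hyperglycemia crisis, but only the hypotension event, the severe sepsis, the transient ischemia episode feed directly into the mild bronchospasm.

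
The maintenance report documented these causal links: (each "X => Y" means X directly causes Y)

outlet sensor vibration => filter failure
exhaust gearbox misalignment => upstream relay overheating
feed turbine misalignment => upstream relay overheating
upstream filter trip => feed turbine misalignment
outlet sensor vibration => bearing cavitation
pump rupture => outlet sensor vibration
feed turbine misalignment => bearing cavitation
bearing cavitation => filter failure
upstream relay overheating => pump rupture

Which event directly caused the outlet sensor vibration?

the pump rupture

Upstream contributors include the upstream filter trip, the feed turbine misalignment, the upstream relay overheating, the exhaust gearbox misalignment, but only the pump rupture feeds directly into the outlet sensor vibration.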